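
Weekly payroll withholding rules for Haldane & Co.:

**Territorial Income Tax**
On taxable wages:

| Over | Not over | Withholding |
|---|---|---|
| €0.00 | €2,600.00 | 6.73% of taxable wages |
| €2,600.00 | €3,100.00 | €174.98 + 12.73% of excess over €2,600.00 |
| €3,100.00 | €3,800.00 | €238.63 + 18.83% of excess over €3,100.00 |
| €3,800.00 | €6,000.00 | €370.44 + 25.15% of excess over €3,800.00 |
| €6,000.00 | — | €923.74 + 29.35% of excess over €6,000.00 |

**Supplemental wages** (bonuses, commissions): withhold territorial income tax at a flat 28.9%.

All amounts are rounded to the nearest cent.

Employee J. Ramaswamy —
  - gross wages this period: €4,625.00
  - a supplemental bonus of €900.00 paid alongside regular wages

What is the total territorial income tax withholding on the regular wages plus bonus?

€838.03

Territorial Income Tax: taxable = €4,625.00
  €370.44 + 25.15% × (€4,625.00 − €3,800.00) = €370.44 + 25.15% × €825.00 = €577.93
Supplemental (28.9% flat on bonus): 28.9% × €900.00 = €260.10
Total territorial income tax: €577.93 + €260.10 = €838.03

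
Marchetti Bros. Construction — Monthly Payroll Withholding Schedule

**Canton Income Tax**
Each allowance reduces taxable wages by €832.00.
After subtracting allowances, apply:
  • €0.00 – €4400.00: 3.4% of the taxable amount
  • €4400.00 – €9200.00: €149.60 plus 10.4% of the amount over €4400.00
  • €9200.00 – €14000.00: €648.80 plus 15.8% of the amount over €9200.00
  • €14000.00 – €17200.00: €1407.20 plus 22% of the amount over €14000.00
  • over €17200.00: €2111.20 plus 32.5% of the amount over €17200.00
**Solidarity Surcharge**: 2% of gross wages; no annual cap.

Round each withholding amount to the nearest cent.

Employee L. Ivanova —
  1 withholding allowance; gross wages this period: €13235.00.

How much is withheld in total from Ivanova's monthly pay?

€1419.57

Canton Income Tax: taxable = €13235.00 − 1×€832.00 = €12403.00
  €648.80 + 15.8% × (€12403.00 − €9200.00) = €648.80 + 15.8% × €3203.00 = €1154.87
Solidarity Surcharge: 2% × €13235.00 = €264.70
Total: €1154.87 + €264.70 = €1419.57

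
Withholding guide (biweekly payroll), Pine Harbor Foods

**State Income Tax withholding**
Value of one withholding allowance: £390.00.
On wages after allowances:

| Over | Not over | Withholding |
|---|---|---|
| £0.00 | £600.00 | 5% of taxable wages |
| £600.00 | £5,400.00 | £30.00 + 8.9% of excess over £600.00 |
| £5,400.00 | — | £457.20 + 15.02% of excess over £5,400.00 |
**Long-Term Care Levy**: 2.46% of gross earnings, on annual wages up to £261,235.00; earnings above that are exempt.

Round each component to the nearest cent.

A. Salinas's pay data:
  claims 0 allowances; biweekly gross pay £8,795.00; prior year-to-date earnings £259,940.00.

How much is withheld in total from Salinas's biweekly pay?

State Income Tax: taxable = £8,795.00
  £457.20 + 15.02% × (£8,795.00 − £5,400.00) = £457.20 + 15.02% × £3,395.00 = £967.13
Long-Term Care Levy: cap £261,235.00 − YTD £259,940.00 = £1,295.00 subject; 2.46% × £1,295.00 = £31.86
Total: £967.13 + £31.86 = £998.99

£998.99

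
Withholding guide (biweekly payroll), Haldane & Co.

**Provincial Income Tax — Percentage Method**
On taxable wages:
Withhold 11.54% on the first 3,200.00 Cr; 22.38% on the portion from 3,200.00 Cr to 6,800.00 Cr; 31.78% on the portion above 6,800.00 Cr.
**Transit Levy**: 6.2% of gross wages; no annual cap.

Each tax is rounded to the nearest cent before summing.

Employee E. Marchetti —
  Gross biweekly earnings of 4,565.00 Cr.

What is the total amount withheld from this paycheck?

957.80 Cr

Provincial Income Tax: taxable = 4,565.00 Cr
  369.28 Cr + 22.38% × (4,565.00 Cr − 3,200.00 Cr) = 369.28 Cr + 22.38% × 1,365.00 Cr = 674.77 Cr
Transit Levy: 6.2% × 4,565.00 Cr = 283.03 Cr
Total: 674.77 Cr + 283.03 Cr = 957.80 Cr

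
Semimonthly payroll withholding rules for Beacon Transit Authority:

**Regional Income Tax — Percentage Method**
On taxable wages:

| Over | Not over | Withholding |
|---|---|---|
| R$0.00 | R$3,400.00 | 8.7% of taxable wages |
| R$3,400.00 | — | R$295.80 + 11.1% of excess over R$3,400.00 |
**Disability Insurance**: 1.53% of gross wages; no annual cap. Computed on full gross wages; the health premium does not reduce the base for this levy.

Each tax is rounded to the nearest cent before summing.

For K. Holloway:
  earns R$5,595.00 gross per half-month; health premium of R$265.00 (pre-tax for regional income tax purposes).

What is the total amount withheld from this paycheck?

Regional Income Tax: taxable = R$5,595.00 − R$265.00 = R$5,330.00
  R$295.80 + 11.1% × (R$5,330.00 − R$3,400.00) = R$295.80 + 11.1% × R$1,930.00 = R$510.03
Disability Insurance: 1.53% × R$5,595.00 = R$85.60
Total: R$510.03 + R$85.60 = R$595.63

R$595.63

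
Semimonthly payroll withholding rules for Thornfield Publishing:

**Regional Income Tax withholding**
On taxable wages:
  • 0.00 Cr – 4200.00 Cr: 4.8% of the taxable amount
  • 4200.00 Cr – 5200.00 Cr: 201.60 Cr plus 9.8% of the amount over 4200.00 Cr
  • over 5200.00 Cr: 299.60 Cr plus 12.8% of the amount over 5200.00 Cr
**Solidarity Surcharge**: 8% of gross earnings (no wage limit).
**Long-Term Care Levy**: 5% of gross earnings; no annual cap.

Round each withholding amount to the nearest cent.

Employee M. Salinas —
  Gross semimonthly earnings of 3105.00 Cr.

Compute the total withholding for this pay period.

Regional Income Tax: taxable = 3105.00 Cr
  4.8% × 3105.00 Cr = 149.04 Cr
Solidarity Surcharge: 8% × 3105.00 Cr = 248.40 Cr
Long-Term Care Levy: 5% × 3105.00 Cr = 155.25 Cr
Total: 149.04 Cr + 248.40 Cr + 155.25 Cr = 552.69 Cr

552.69 Cr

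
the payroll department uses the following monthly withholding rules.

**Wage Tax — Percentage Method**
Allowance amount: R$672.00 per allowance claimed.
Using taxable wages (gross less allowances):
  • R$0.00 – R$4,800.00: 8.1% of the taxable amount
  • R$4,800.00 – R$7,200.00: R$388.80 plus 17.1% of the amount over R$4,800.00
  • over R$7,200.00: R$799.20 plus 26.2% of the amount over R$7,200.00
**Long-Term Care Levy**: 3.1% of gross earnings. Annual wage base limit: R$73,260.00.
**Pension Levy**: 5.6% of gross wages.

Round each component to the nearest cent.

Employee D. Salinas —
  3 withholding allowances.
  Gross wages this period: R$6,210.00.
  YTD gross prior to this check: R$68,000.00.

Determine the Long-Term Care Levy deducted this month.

R$163.06

Long-Term Care Levy: cap R$73,260.00 − YTD R$68,000.00 = R$5,260.00 subject; 3.1% × R$5,260.00 = R$163.06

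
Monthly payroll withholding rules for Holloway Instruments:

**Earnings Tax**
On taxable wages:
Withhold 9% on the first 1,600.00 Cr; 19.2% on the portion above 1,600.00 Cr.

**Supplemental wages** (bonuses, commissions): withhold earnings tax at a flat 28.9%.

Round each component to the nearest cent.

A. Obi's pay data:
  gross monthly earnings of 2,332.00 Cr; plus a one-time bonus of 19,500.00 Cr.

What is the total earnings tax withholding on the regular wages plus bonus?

5,920.04 Cr

Earnings Tax: taxable = 2,332.00 Cr
  144.00 Cr + 19.2% × (2,332.00 Cr − 1,600.00 Cr) = 144.00 Cr + 19.2% × 732.00 Cr = 284.54 Cr
Supplemental (28.9% flat on bonus): 28.9% × 19,500.00 Cr = 5,635.50 Cr
Total earnings tax: 284.54 Cr + 5,635.50 Cr = 5,920.04 Cr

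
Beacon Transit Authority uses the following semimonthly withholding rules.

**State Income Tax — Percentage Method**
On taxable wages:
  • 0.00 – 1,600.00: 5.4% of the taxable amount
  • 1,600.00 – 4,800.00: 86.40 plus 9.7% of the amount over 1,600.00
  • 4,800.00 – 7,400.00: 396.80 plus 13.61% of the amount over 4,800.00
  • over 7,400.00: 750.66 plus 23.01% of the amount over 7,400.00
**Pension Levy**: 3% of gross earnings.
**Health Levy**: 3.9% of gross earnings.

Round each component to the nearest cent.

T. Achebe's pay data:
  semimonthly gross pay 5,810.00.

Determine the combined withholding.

935.15

State Income Tax: taxable = 5,810.00
  396.80 + 13.61% × (5,810.00 − 4,800.00) = 396.80 + 13.61% × 1,010.00 = 534.26
Pension Levy: 3% × 5,810.00 = 174.30
Health Levy: 3.9% × 5,810.00 = 226.59
Total: 534.26 + 174.30 + 226.59 = 935.15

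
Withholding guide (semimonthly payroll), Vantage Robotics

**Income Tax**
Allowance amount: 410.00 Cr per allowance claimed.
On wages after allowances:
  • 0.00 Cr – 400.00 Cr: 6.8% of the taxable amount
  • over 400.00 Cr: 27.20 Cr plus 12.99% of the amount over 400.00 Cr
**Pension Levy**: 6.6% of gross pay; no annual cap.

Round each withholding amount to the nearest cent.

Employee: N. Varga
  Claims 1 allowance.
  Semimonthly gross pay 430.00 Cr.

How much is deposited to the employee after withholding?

Income Tax: taxable = 430.00 Cr − 1×410.00 Cr = 20.00 Cr
  6.8% × 20.00 Cr = 1.36 Cr
Pension Levy: 6.6% × 430.00 Cr = 28.38 Cr
Total withheld: 1.36 Cr + 28.38 Cr = 29.74 Cr
Net pay: 430.00 Cr − 29.74 Cr = 400.26 Cr

400.26 Cr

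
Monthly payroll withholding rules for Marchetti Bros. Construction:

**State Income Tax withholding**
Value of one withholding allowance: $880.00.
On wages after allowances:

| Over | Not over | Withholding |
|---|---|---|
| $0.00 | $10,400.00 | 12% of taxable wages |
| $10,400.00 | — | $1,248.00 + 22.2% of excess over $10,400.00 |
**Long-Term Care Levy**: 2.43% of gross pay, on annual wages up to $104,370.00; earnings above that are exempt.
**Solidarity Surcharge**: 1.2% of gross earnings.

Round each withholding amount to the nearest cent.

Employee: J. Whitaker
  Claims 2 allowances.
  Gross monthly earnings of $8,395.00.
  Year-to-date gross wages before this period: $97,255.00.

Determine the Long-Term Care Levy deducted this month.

$172.89

Long-Term Care Levy: cap $104,370.00 − YTD $97,255.00 = $7,115.00 subject; 2.43% × $7,115.00 = $172.89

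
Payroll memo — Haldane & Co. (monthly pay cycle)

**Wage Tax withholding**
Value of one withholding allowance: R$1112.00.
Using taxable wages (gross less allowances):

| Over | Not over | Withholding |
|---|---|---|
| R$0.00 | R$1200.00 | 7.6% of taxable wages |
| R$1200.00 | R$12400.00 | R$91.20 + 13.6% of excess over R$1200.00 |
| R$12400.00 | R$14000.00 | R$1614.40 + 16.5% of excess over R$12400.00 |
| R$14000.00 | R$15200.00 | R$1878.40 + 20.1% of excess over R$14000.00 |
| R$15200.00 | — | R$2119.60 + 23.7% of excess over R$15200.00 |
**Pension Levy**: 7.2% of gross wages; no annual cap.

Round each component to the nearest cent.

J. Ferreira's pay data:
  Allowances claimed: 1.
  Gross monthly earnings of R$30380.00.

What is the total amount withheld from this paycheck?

Wage Tax: taxable = R$30380.00 − 1×R$1112.00 = R$29268.00
  R$2119.60 + 23.7% × (R$29268.00 − R$15200.00) = R$2119.60 + 23.7% × R$14068.00 = R$5453.72
Pension Levy: 7.2% × R$30380.00 = R$2187.36
Total: R$5453.72 + R$2187.36 = R$7641.08

R$7641.08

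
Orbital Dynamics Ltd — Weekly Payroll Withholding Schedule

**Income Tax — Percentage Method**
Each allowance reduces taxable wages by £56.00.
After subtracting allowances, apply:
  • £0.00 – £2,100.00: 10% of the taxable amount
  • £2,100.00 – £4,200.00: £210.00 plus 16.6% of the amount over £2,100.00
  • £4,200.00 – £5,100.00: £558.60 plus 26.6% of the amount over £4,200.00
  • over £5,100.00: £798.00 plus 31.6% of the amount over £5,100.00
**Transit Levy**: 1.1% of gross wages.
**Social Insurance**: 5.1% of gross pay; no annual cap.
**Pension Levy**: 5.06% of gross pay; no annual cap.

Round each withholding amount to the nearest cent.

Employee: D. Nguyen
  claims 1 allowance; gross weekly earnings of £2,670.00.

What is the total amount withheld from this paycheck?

£595.96

Income Tax: taxable = £2,670.00 − 1×£56.00 = £2,614.00
  £210.00 + 16.6% × (£2,614.00 − £2,100.00) = £210.00 + 16.6% × £514.00 = £295.32
Transit Levy: 1.1% × £2,670.00 = £29.37
Social Insurance: 5.1% × £2,670.00 = £136.17
Pension Levy: 5.06% × £2,670.00 = £135.10
Total: £295.32 + £29.37 + £136.17 + £135.10 = £595.96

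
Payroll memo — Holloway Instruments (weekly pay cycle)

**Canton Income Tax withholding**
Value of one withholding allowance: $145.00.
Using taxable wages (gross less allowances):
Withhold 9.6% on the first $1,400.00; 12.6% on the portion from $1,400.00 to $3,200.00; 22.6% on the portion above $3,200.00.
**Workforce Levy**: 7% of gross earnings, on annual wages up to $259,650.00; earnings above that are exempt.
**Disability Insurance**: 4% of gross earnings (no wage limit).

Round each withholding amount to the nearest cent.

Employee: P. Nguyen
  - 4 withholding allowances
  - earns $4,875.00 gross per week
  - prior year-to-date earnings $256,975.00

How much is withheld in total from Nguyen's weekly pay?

$990.92

Canton Income Tax: taxable = $4,875.00 − 4×$145.00 = $4,295.00
  $361.20 + 22.6% × ($4,295.00 − $3,200.00) = $361.20 + 22.6% × $1,095.00 = $608.67
Workforce Levy: cap $259,650.00 − YTD $256,975.00 = $2,675.00 subject; 7% × $2,675.00 = $187.25
Disability Insurance: 4% × $4,875.00 = $195.00
Total: $608.67 + $187.25 + $195.00 = $990.92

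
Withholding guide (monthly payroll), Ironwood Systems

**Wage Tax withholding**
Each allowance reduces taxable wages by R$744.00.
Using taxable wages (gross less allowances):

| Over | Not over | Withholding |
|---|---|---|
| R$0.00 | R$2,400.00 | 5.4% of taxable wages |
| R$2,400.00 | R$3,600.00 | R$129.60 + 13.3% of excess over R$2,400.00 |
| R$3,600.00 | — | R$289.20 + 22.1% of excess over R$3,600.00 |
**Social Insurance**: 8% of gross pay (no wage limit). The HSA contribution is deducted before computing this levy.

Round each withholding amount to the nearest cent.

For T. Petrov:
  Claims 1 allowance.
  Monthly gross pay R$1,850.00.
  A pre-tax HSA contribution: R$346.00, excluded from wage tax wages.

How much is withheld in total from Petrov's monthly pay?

Wage Tax: taxable = R$1,850.00 − R$346.00 − 1×R$744.00 = R$760.00
  5.4% × R$760.00 = R$41.04
Social Insurance: 8% × R$1,504.00 = R$120.32
Total: R$41.04 + R$120.32 = R$161.36

R$161.36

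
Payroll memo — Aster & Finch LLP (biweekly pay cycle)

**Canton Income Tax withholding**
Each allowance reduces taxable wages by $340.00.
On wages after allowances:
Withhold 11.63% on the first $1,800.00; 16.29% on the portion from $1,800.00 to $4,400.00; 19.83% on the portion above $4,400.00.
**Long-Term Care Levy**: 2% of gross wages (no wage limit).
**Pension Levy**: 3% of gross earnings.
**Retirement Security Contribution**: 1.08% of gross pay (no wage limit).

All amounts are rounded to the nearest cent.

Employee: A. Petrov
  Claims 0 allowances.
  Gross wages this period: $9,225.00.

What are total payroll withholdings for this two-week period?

$2,150.56

Canton Income Tax: taxable = $9,225.00
  $632.88 + 19.83% × ($9,225.00 − $4,400.00) = $632.88 + 19.83% × $4,825.00 = $1,589.68
Long-Term Care Levy: 2% × $9,225.00 = $184.50
Pension Levy: 3% × $9,225.00 = $276.75
Retirement Security Contribution: 1.08% × $9,225.00 = $99.63
Total: $1,589.68 + $184.50 + $276.75 + $99.63 = $2,150.56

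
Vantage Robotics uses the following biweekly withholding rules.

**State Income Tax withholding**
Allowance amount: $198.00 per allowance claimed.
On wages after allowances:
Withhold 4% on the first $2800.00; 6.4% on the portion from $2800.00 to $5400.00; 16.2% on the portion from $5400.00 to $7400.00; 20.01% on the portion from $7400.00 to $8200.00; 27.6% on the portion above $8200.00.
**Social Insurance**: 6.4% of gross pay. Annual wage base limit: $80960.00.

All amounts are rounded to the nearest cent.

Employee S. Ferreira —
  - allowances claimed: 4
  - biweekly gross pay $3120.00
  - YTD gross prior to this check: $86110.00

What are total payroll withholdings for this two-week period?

State Income Tax: taxable = $3120.00 − 4×$198.00 = $2328.00
  4% × $2328.00 = $93.12
Social Insurance: YTD $86110.00 ≥ cap $80960.00 → $0.00
Total: $93.12 + $0.00 = $93.12

$93.12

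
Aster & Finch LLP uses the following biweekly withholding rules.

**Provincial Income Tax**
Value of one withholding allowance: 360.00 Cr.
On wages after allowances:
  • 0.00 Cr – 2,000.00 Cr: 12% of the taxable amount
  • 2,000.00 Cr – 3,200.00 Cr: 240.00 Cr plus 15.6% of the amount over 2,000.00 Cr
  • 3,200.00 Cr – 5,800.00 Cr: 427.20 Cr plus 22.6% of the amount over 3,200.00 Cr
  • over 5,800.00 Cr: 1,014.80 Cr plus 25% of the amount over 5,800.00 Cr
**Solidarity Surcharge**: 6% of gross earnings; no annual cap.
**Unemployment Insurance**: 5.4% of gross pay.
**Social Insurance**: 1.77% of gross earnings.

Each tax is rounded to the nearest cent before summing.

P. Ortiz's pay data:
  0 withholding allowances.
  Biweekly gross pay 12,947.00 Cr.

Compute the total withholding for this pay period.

Provincial Income Tax: taxable = 12,947.00 Cr
  1,014.80 Cr + 25% × (12,947.00 Cr − 5,800.00 Cr) = 1,014.80 Cr + 25% × 7,147.00 Cr = 2,801.55 Cr
Solidarity Surcharge: 6% × 12,947.00 Cr = 776.82 Cr
Unemployment Insurance: 5.4% × 12,947.00 Cr = 699.14 Cr
Social Insurance: 1.77% × 12,947.00 Cr = 229.16 Cr
Total: 2,801.55 Cr + 776.82 Cr + 699.14 Cr + 229.16 Cr = 4,506.67 Cr

4,506.67 Cr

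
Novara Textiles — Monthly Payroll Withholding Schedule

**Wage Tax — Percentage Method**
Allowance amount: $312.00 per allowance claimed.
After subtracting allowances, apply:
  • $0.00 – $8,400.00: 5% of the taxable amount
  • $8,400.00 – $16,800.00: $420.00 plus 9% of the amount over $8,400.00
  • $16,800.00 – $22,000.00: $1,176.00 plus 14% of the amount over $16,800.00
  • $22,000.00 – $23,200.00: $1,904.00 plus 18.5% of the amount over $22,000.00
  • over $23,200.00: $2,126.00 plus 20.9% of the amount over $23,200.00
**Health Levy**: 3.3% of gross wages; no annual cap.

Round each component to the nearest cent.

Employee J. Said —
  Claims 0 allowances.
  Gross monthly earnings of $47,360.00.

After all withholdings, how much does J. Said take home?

$38,621.68

Wage Tax: taxable = $47,360.00
  $2,126.00 + 20.9% × ($47,360.00 − $23,200.00) = $2,126.00 + 20.9% × $24,160.00 = $7,175.44
Health Levy: 3.3% × $47,360.00 = $1,562.88
Total withheld: $7,175.44 + $1,562.88 = $8,738.32
Net pay: $47,360.00 − $8,738.32 = $38,621.68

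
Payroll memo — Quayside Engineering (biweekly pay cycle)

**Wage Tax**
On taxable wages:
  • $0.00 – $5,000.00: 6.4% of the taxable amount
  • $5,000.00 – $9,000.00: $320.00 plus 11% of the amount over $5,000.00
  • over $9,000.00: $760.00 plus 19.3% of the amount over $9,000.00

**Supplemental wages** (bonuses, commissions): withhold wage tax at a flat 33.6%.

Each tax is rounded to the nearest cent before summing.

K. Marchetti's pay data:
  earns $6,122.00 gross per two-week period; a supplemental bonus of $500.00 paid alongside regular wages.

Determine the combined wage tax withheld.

$611.42

Wage Tax: taxable = $6,122.00
  $320.00 + 11% × ($6,122.00 − $5,000.00) = $320.00 + 11% × $1,122.00 = $443.42
Supplemental (33.6% flat on bonus): 33.6% × $500.00 = $168.00
Total wage tax: $443.42 + $168.00 = $611.42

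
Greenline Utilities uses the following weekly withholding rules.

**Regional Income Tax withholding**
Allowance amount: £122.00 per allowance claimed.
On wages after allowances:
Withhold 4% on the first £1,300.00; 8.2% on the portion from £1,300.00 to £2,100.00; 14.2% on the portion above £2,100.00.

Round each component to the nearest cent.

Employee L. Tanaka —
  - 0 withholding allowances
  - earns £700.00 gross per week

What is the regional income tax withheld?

£28.00

Regional Income Tax: taxable = £700.00
  4% × £700.00 = £28.00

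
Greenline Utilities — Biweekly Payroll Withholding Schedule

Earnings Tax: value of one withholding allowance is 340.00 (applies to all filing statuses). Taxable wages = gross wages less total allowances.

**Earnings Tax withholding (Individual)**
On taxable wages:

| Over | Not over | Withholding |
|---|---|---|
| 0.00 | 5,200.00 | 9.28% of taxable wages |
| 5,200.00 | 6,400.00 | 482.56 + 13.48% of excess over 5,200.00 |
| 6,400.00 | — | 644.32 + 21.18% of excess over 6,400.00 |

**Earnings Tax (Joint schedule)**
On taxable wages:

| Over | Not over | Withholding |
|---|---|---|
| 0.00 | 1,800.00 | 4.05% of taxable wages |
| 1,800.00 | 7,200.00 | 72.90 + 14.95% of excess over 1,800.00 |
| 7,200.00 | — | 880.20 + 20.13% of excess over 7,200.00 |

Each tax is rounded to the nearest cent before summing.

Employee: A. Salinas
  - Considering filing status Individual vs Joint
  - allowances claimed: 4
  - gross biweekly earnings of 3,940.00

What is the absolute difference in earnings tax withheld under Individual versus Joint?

49.91

Earnings Tax (Individual): taxable = 3,940.00 − 4×340.00 = 2,580.00
  9.28% × 2,580.00 = 239.42
Earnings Tax (Joint): taxable = 3,940.00 − 4×340.00 = 2,580.00
  72.90 + 14.95% × (2,580.00 − 1,800.00) = 72.90 + 14.95% × 780.00 = 189.51
Difference: |239.42 − 189.51| = 49.91 (higher under Individual)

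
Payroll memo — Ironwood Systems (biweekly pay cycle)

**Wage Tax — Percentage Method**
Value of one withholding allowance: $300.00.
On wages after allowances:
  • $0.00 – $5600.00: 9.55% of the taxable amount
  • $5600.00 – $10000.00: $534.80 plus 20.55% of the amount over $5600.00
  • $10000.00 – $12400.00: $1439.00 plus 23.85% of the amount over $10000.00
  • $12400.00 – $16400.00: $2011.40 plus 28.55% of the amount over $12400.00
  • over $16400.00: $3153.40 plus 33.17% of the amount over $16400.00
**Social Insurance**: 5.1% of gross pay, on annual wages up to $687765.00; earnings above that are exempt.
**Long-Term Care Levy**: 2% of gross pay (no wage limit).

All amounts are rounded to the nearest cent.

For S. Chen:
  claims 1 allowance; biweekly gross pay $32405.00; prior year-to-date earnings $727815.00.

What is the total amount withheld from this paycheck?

$9010.85

Wage Tax: taxable = $32405.00 − 1×$300.00 = $32105.00
  $3153.40 + 33.17% × ($32105.00 − $16400.00) = $3153.40 + 33.17% × $15705.00 = $8362.75
Social Insurance: YTD $727815.00 ≥ cap $687765.00 → $0.00
Long-Term Care Levy: 2% × $32405.00 = $648.10
Total: $8362.75 + $0.00 + $648.10 = $9010.85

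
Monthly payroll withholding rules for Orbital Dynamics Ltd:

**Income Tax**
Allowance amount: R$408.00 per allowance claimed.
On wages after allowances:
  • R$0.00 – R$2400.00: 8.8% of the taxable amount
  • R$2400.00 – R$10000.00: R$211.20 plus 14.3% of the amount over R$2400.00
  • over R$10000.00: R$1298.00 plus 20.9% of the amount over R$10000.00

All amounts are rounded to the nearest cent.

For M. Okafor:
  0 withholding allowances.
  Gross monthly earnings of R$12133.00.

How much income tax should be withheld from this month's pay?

R$1743.80

Income Tax: taxable = R$12133.00
  R$1298.00 + 20.9% × (R$12133.00 − R$10000.00) = R$1298.00 + 20.9% × R$2133.00 = R$1743.80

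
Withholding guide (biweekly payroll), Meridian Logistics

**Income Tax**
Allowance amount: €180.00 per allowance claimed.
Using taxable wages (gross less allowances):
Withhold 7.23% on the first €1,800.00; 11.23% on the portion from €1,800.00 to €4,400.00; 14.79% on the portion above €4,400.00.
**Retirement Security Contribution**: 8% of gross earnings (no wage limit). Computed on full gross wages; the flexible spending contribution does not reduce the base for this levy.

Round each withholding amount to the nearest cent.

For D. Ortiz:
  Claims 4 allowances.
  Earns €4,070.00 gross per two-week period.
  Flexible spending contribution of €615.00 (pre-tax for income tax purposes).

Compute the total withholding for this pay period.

Income Tax: taxable = €4,070.00 − €615.00 − 4×€180.00 = €2,735.00
  €130.14 + 11.23% × (€2,735.00 − €1,800.00) = €130.14 + 11.23% × €935.00 = €235.14
Retirement Security Contribution: 8% × €4,070.00 = €325.60
Total: €235.14 + €325.60 = €560.74

€560.74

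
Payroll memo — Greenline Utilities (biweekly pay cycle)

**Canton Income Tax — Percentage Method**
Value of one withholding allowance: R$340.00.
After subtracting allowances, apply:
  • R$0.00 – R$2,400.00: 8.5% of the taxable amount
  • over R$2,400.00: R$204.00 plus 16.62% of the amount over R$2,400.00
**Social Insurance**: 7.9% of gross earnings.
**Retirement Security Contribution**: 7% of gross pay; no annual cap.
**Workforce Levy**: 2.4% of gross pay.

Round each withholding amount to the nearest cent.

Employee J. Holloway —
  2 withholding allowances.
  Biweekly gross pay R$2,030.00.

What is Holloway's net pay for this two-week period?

Canton Income Tax: taxable = R$2,030.00 − 2×R$340.00 = R$1,350.00
  8.5% × R$1,350.00 = R$114.75
Social Insurance: 7.9% × R$2,030.00 = R$160.37
Retirement Security Contribution: 7% × R$2,030.00 = R$142.10
Workforce Levy: 2.4% × R$2,030.00 = R$48.72
Total withheld: R$114.75 + R$160.37 + R$142.10 + R$48.72 = R$465.94
Net pay: R$2,030.00 − R$465.94 = R$1,564.06

R$1,564.06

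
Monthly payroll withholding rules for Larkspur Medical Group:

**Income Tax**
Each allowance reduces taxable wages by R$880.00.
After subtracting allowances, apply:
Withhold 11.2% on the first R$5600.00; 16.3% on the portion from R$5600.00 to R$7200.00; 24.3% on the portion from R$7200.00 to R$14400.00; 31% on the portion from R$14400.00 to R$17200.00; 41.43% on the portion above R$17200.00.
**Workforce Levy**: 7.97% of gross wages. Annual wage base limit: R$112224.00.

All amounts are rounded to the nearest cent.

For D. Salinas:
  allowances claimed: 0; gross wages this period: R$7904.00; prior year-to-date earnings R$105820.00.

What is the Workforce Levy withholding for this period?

R$510.40

Workforce Levy: cap R$112224.00 − YTD R$105820.00 = R$6404.00 subject; 7.97% × R$6404.00 = R$510.40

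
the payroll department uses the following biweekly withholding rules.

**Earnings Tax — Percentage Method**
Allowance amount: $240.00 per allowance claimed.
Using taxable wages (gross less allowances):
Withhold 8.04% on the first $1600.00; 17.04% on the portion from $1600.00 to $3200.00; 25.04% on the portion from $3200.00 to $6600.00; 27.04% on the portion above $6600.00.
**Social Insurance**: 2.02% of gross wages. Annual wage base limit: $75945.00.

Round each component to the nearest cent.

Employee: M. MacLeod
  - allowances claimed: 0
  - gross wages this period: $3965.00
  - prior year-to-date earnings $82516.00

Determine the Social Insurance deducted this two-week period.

$0.00

Social Insurance: YTD $82516.00 ≥ cap $75945.00 → $0.00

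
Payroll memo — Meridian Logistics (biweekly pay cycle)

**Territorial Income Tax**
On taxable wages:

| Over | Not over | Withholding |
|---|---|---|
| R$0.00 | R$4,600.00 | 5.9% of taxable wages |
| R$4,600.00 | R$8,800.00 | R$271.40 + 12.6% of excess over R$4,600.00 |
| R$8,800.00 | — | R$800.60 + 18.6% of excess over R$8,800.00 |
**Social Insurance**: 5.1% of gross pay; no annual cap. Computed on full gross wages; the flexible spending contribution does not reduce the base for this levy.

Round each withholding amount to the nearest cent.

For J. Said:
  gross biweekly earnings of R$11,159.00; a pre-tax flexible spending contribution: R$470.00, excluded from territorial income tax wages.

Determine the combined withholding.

Territorial Income Tax: taxable = R$11,159.00 − R$470.00 = R$10,689.00
  R$800.60 + 18.6% × (R$10,689.00 − R$8,800.00) = R$800.60 + 18.6% × R$1,889.00 = R$1,151.95
Social Insurance: 5.1% × R$11,159.00 = R$569.11
Total: R$1,151.95 + R$569.11 = R$1,721.06

R$1,721.06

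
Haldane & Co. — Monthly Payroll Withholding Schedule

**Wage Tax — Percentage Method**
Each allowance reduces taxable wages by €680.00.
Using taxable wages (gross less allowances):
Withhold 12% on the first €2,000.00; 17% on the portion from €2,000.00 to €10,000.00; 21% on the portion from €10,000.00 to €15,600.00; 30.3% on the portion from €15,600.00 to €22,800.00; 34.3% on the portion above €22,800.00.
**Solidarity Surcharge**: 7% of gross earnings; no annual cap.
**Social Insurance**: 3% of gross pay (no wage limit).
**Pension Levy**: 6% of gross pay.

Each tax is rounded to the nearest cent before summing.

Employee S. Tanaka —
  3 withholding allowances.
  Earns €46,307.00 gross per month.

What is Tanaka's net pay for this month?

Wage Tax: taxable = €46,307.00 − 3×€680.00 = €44,267.00
  €4,957.60 + 34.3% × (€44,267.00 − €22,800.00) = €4,957.60 + 34.3% × €21,467.00 = €12,320.78
Solidarity Surcharge: 7% × €46,307.00 = €3,241.49
Social Insurance: 3% × €46,307.00 = €1,389.21
Pension Levy: 6% × €46,307.00 = €2,778.42
Total withheld: €12,320.78 + €3,241.49 + €1,389.21 + €2,778.42 = €19,729.90
Net pay: €46,307.00 − €19,729.90 = €26,577.10

€26,577.10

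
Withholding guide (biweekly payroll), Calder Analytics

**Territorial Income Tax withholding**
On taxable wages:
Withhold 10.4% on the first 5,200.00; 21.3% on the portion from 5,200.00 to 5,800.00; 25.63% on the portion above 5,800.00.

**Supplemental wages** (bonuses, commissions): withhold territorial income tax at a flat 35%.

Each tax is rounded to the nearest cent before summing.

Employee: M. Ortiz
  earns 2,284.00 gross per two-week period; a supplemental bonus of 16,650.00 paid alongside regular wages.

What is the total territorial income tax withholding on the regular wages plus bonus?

Territorial Income Tax: taxable = 2,284.00
  10.4% × 2,284.00 = 237.54
Supplemental (35% flat on bonus): 35% × 16,650.00 = 5,827.50
Total territorial income tax: 237.54 + 5,827.50 = 6,065.04

6,065.04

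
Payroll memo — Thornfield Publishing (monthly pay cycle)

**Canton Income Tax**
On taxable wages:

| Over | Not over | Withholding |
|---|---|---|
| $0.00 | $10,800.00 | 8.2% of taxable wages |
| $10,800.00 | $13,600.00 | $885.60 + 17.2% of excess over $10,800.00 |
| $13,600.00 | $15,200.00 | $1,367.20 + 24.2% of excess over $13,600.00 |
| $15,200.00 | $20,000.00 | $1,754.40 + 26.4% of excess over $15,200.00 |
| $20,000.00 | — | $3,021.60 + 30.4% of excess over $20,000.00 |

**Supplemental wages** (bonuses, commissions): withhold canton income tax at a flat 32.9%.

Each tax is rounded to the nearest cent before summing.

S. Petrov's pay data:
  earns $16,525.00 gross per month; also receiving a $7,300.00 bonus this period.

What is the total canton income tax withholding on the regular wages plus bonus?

$4,505.90

Canton Income Tax: taxable = $16,525.00
  $1,754.40 + 26.4% × ($16,525.00 − $15,200.00) = $1,754.40 + 26.4% × $1,325.00 = $2,104.20
Supplemental (32.9% flat on bonus): 32.9% × $7,300.00 = $2,401.70
Total canton income tax: $2,104.20 + $2,401.70 = $4,505.90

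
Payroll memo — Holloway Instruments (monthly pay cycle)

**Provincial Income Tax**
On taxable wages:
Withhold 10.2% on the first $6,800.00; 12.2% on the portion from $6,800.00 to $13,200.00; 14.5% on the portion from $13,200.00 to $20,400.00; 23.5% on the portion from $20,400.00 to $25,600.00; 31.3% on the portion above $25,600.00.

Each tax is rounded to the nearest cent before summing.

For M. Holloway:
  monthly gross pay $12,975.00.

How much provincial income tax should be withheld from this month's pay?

$1,446.95

Provincial Income Tax: taxable = $12,975.00
  $693.60 + 12.2% × ($12,975.00 − $6,800.00) = $693.60 + 12.2% × $6,175.00 = $1,446.95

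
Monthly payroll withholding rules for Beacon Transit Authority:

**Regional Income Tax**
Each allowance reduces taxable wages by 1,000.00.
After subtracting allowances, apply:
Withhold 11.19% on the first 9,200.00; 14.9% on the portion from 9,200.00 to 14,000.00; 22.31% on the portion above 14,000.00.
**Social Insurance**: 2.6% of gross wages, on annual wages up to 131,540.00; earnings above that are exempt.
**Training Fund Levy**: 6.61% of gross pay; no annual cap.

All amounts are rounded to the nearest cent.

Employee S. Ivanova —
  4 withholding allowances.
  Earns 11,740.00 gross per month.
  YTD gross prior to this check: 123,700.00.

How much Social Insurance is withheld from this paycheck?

Social Insurance: cap 131,540.00 − YTD 123,700.00 = 7,840.00 subject; 2.6% × 7,840.00 = 203.84

203.84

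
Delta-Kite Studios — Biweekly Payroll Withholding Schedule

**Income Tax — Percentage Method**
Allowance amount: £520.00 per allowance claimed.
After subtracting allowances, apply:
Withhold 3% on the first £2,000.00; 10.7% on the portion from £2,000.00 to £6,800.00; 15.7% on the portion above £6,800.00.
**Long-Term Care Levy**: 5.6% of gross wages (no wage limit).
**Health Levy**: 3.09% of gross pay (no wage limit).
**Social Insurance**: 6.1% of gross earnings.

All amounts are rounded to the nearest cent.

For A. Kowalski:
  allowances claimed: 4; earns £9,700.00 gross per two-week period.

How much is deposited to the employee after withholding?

Income Tax: taxable = £9,700.00 − 4×£520.00 = £7,620.00
  £573.60 + 15.7% × (£7,620.00 − £6,800.00) = £573.60 + 15.7% × £820.00 = £702.34
Long-Term Care Levy: 5.6% × £9,700.00 = £543.20
Health Levy: 3.09% × £9,700.00 = £299.73
Social Insurance: 6.1% × £9,700.00 = £591.70
Total withheld: £702.34 + £543.20 + £299.73 + £591.70 = £2,136.97
Net pay: £9,700.00 − £2,136.97 = £7,563.03

£7,563.03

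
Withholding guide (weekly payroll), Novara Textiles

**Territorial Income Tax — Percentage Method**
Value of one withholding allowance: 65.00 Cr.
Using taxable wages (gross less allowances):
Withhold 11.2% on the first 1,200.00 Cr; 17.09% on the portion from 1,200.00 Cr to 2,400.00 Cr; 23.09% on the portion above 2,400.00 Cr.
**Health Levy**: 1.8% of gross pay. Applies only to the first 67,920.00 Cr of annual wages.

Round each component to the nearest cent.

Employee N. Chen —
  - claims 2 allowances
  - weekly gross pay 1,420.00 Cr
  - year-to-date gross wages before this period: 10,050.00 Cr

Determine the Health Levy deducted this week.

Health Levy: 1.8% × 1,420.00 Cr = 25.56 Cr

25.56 Cr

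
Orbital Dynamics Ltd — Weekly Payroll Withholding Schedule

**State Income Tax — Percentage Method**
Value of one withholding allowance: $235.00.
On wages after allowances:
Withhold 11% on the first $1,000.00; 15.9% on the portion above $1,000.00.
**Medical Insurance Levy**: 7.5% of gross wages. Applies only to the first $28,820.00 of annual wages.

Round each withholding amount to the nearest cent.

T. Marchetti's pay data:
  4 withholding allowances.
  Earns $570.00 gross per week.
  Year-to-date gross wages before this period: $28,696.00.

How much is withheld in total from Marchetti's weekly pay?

$9.30

State Income Tax: taxable = $570.00 − 4×$235.00 = $-370.00
  Taxable ≤ 0 → $0.00
Medical Insurance Levy: cap $28,820.00 − YTD $28,696.00 = $124.00 subject; 7.5% × $124.00 = $9.30
Total: $0.00 + $9.30 = $9.30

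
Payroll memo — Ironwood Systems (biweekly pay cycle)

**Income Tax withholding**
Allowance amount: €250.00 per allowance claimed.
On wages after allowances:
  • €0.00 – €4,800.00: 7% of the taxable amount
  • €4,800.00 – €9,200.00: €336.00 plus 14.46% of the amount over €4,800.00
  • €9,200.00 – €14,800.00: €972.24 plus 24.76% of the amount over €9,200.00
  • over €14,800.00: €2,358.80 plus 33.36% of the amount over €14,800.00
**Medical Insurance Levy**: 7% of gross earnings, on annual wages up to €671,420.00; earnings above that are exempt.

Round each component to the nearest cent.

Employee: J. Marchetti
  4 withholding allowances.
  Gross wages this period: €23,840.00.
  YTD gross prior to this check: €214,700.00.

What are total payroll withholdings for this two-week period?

€6,709.74

Income Tax: taxable = €23,840.00 − 4×€250.00 = €22,840.00
  €2,358.80 + 33.36% × (€22,840.00 − €14,800.00) = €2,358.80 + 33.36% × €8,040.00 = €5,040.94
Medical Insurance Levy: 7% × €23,840.00 = €1,668.80
Total: €5,040.94 + €1,668.80 = €6,709.74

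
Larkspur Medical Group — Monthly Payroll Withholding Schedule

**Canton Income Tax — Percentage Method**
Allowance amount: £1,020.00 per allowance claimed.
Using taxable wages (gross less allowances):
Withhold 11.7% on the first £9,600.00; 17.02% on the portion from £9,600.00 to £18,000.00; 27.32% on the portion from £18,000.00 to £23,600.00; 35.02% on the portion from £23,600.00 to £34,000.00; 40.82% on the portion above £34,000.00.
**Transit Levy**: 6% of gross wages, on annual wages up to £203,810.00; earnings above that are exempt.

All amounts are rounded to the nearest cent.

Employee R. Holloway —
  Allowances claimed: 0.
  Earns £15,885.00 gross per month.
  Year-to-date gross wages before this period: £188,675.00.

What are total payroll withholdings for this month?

Canton Income Tax: taxable = £15,885.00
  £1,123.20 + 17.02% × (£15,885.00 − £9,600.00) = £1,123.20 + 17.02% × £6,285.00 = £2,192.91
Transit Levy: cap £203,810.00 − YTD £188,675.00 = £15,135.00 subject; 6% × £15,135.00 = £908.10
Total: £2,192.91 + £908.10 = £3,101.01

£3,101.01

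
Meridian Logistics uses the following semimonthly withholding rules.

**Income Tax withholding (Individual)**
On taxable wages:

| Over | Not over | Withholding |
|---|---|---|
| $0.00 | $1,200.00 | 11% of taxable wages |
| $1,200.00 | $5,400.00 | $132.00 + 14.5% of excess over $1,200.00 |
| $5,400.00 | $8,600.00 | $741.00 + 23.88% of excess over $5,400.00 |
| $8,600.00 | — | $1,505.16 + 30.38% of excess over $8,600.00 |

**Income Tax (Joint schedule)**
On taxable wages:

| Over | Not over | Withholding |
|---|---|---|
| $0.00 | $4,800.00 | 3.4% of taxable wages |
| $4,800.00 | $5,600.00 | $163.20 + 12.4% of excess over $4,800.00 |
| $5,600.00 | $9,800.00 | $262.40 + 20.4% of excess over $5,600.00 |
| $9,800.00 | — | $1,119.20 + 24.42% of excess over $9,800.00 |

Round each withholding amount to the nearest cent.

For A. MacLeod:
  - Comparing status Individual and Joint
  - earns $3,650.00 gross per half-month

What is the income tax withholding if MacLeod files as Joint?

Income Tax (Joint): taxable = $3,650.00
  3.4% × $3,650.00 = $124.10

$124.10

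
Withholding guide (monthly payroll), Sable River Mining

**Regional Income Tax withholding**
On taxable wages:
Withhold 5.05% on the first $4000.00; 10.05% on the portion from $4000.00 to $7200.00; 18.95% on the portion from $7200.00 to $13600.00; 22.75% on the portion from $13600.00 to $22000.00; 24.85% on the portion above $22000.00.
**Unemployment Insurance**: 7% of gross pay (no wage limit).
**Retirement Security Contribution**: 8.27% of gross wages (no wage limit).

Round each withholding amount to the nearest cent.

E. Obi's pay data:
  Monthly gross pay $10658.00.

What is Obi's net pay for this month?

Regional Income Tax: taxable = $10658.00
  $523.60 + 18.95% × ($10658.00 − $7200.00) = $523.60 + 18.95% × $3458.00 = $1178.89
Unemployment Insurance: 7% × $10658.00 = $746.06
Retirement Security Contribution: 8.27% × $10658.00 = $881.42
Total withheld: $1178.89 + $746.06 + $881.42 = $2806.37
Net pay: $10658.00 − $2806.37 = $7851.63

$7851.63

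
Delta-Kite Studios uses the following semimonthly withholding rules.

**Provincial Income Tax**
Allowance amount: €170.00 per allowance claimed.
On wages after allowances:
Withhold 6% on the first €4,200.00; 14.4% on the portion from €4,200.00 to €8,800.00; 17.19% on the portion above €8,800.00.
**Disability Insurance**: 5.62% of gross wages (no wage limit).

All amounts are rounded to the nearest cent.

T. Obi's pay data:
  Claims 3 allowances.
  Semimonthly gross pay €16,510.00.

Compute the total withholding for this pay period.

€3,079.94

Provincial Income Tax: taxable = €16,510.00 − 3×€170.00 = €16,000.00
  €914.40 + 17.19% × (€16,000.00 − €8,800.00) = €914.40 + 17.19% × €7,200.00 = €2,152.08
Disability Insurance: 5.62% × €16,510.00 = €927.86
Total: €2,152.08 + €927.86 = €3,079.94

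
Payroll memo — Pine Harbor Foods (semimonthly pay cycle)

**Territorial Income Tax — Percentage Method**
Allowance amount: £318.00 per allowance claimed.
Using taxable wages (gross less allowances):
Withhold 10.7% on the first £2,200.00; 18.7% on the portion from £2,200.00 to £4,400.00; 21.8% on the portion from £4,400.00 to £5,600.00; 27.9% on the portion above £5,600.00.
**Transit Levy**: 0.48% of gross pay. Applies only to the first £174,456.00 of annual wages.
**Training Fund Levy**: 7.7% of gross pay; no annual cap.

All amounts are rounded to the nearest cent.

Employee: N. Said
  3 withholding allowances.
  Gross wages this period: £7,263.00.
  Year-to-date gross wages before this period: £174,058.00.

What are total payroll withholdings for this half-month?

£1,667.37

Territorial Income Tax: taxable = £7,263.00 − 3×£318.00 = £6,309.00
  £908.40 + 27.9% × (£6,309.00 − £5,600.00) = £908.40 + 27.9% × £709.00 = £1,106.21
Transit Levy: cap £174,456.00 − YTD £174,058.00 = £398.00 subject; 0.48% × £398.00 = £1.91
Training Fund Levy: 7.7% × £7,263.00 = £559.25
Total: £1,106.21 + £1.91 + £559.25 = £1,667.37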